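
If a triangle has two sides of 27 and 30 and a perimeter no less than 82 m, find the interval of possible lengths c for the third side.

25 ≤ c < 57

Triangle inequality alone gives 3 < c < 57.
The perimeter condition gives c ≥ 82 − 27 − 30 = 25.
Intersecting the two: 25 ≤ c < 57.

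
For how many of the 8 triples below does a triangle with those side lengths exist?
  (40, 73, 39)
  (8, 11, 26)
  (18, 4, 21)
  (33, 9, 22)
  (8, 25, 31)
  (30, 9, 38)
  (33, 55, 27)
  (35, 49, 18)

6

(39,40,73): 39+40 > 73 → valid
(8,11,26): 8+11 ≤ 26 → not valid
(4,18,21): 4+18 > 21 → valid
(9,22,33): 9+22 ≤ 33 → not valid
(8,25,31): 8+25 > 31 → valid
(9,30,38): 9+30 > 38 → valid
(27,33,55): 27+33 > 55 → valid
(18,35,49): 18+35 > 49 → valid
6 of the 8 triples form a triangle.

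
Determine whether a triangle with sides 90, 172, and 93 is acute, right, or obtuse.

Compare the square of the longest side to the sum of squares of the other two: 90² + 93² = 16749 < 29584 = 172².

obtuse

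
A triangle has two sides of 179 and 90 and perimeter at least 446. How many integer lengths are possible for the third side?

92

Triangle inequality: 89 < x < 269. Perimeter ≥ 446 gives x ≥ 446 − 179 − 90 = 177.
So 177 ≤ x < 269; integers 177 through 268: 92 values.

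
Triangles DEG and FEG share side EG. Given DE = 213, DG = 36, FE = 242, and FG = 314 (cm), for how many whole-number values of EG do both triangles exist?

71

From triangle DEG: 177 < EG < 249.
From triangle FEG: 72 < EG < 556.
Intersection: 177 < EG < 249, so integers 178 through 248: 71 values.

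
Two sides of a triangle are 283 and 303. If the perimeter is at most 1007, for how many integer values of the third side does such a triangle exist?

401

Triangle inequality: 20 < x < 586. Perimeter ≤ 1007 gives x ≤ 1007 − 283 − 303 = 421.
So 20 < x ≤ 421; integers 21 through 421: 401 values.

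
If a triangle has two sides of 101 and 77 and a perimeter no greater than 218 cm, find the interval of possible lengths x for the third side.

24 < x ≤ 40

Triangle inequality alone gives 24 < x < 178.
The perimeter condition gives x ≤ 218 − 101 − 77 = 40.
Intersecting the two: 24 < x ≤ 40.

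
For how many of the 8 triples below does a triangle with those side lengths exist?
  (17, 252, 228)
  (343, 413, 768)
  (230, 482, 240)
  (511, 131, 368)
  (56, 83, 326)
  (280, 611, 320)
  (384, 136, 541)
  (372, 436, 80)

1

(17,228,252): 17+228 ≤ 252 → not valid
(343,413,768): 343+413 ≤ 768 → not valid
(230,240,482): 230+240 ≤ 482 → not valid
(131,368,511): 131+368 ≤ 511 → not valid
(56,83,326): 56+83 ≤ 326 → not valid
(280,320,611): 280+320 ≤ 611 → not valid
(136,384,541): 136+384 ≤ 541 → not valid
(80,372,436): 80+372 > 436 → valid
1 of the 8 triples forms a triangle.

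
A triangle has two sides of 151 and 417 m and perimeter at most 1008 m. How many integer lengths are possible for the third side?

Triangle inequality: 266 < x < 568. Perimeter ≤ 1008 gives x ≤ 1008 − 151 − 417 = 440.
So 266 < x ≤ 440; integers 267 through 440: 174 values.

174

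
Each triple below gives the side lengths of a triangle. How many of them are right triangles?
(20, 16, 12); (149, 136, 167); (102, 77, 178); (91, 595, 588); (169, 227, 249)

2

(20,16,12): 12²+16² = 400 = 20² → right
(149,136,167): 136²+149² = 40697 > 27889 = 167² → acute
(102,77,178): 77²+102² = 16333 < 31684 = 178² → obtuse
(91,595,588): 91²+588² = 354025 = 595² → right
(169,227,249): 169²+227² = 80090 > 62001 = 249² → acute
2 of the 5 are right.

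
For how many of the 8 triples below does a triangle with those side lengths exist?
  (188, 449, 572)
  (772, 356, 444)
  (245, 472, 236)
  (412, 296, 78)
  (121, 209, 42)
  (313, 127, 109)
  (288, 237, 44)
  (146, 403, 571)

3

(188,449,572): 188+449 > 572 → valid
(356,444,772): 356+444 > 772 → valid
(236,245,472): 236+245 > 472 → valid
(78,296,412): 78+296 ≤ 412 → not valid
(42,121,209): 42+121 ≤ 209 → not valid
(109,127,313): 109+127 ≤ 313 → not valid
(44,237,288): 44+237 ≤ 288 → not valid
(146,403,571): 146+403 ≤ 571 → not valid
3 of the 8 triples form a triangle.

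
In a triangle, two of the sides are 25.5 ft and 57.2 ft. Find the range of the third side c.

By the triangle inequality, c must be less than 25.5 + 57.2 = 82.7 and greater than |25.5 − 57.2| = 31.7.

31.7 < c < 82.7 (ft)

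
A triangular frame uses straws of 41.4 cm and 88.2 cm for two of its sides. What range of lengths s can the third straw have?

46.8 < s < 129.6 (cm)

By the triangle inequality, s must be less than 41.4 + 88.2 = 129.6 and greater than |41.4 − 88.2| = 46.8.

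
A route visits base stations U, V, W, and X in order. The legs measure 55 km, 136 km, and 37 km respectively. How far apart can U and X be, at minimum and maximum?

The maximum is all hops collinear in one direction: 55 + 136 + 37 = 228.
The longest hop is 136; the others sum to 92. Folding the others back against it leaves at least 136 − 92 = 44.

44 ≤ UX ≤ 228 km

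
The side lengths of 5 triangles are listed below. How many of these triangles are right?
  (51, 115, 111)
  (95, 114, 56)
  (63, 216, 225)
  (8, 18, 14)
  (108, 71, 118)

(51,115,111): 51²+111² = 14922 > 13225 = 115² → acute
(95,114,56): 56²+95² = 12161 < 12996 = 114² → obtuse
(63,216,225): 63²+216² = 50625 = 225² → right
(8,18,14): 8²+14² = 260 < 324 = 18² → obtuse
(108,71,118): 71²+108² = 16705 > 13924 = 118² → acute
1 of the 5 is right.

1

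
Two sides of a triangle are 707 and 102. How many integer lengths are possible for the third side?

203

The third side lies in the open interval (605, 809).
Integers from 606 to 808 inclusive: 808 − 606 + 1 = 203.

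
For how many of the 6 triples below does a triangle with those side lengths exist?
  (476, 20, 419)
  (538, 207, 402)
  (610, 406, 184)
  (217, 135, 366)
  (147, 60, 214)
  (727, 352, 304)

1

(20,419,476): 20+419 ≤ 476 → not valid
(207,402,538): 207+402 > 538 → valid
(184,406,610): 184+406 ≤ 610 → not valid
(135,217,366): 135+217 ≤ 366 → not valid
(60,147,214): 60+147 ≤ 214 → not valid
(304,352,727): 304+352 ≤ 727 → not valid
1 of the 6 triples forms a triangle.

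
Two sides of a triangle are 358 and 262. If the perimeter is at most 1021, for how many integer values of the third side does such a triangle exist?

Triangle inequality: 96 < x < 620. Perimeter ≤ 1021 gives x ≤ 1021 − 358 − 262 = 401.
So 96 < x ≤ 401; integers 97 through 401: 305 values.

305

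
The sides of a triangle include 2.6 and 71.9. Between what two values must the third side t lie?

69.3 < t < 74.5

By the triangle inequality, t must be less than 2.6 + 71.9 = 74.5 and greater than |2.6 − 71.9| = 69.3.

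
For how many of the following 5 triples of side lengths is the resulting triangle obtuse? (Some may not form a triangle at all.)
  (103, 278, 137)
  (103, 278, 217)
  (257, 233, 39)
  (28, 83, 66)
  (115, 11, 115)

3

(103,278,137): 103+137 ≤ 278, not a triangle
(103,278,217): 103²+217² = 57698 < 77284 = 278² → obtuse
(257,233,39): 39²+233² = 55810 < 66049 = 257² → obtuse
(28,83,66): 28²+66² = 5140 < 6889 = 83² → obtuse
(115,11,115): 11²+115² = 13346 > 13225 = 115² → acute
3 of the 5 are obtuse.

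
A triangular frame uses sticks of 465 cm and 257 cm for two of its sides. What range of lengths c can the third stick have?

By the triangle inequality, c must be less than 465 + 257 = 722 and greater than |465 − 257| = 208.

208 < c < 722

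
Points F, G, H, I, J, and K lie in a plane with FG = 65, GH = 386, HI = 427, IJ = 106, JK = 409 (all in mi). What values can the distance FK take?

0 ≤ FK ≤ 1393 mi

The maximum is all hops collinear in one direction: 65 + 386 + 427 + 106 + 409 = 1393.
The longest hop is 427; the others sum to 966. Since 427 ≤ 966, the path can fold back on itself completely, so the minimum distance is 0.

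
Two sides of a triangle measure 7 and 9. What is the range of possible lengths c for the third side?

By the triangle inequality, c must be less than 7 + 9 = 16 and greater than |7 − 9| = 2.

2 < c < 16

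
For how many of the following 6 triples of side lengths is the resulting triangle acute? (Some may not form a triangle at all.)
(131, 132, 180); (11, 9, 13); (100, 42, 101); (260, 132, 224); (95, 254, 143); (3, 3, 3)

4

(131,132,180): 131²+132² = 34585 > 32400 = 180² → acute
(11,9,13): 9²+11² = 202 > 169 = 13² → acute
(100,42,101): 42²+100² = 11764 > 10201 = 101² → acute
(260,132,224): 132²+224² = 67600 = 260² → right
(95,254,143): 95+143 ≤ 254, not a triangle
(3,3,3): 3²+3² = 18 > 9 = 3² → acute
4 of the 6 are acute.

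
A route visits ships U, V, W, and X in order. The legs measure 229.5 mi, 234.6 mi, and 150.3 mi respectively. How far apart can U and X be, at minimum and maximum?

The maximum is all hops collinear in one direction: 229.5 + 234.6 + 150.3 = 614.4.
The longest hop is 234.6; the others sum to 379.8. Since 234.6 ≤ 379.8, the path can fold back on itself completely, so the minimum distance is 0.

0 ≤ UX ≤ 614.4 mi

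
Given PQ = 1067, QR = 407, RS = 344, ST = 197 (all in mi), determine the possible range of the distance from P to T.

119 ≤ PT ≤ 2015 mi

The maximum is all hops collinear in one direction: 1067 + 407 + 344 + 197 = 2015.
The longest hop is 1067; the others sum to 948. Folding the others back against it leaves at least 1067 − 948 = 119.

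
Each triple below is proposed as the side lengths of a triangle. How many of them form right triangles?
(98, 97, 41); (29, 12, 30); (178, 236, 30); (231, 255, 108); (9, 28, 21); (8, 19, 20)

(98,97,41): 41²+97² = 11090 > 9604 = 98² → acute
(29,12,30): 12²+29² = 985 > 900 = 30² → acute
(178,236,30): 30+178 ≤ 236, not a triangle
(231,255,108): 108²+231² = 65025 = 255² → right
(9,28,21): 9²+21² = 522 < 784 = 28² → obtuse
(8,19,20): 8²+19² = 425 > 400 = 20² → acute
1 of the 6 is right.

1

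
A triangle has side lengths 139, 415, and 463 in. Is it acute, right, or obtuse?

obtuse

Compare the square of the longest side to the sum of squares of the other two: 139² + 415² = 191546 < 214369 = 463².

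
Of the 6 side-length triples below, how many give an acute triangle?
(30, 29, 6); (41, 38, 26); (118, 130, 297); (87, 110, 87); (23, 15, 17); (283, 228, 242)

3

(30,29,6): 6²+29² = 877 < 900 = 30² → obtuse
(41,38,26): 26²+38² = 2120 > 1681 = 41² → acute
(118,130,297): 118+130 ≤ 297, not a triangle
(87,110,87): 87²+87² = 15138 > 12100 = 110² → acute
(23,15,17): 15²+17² = 514 < 529 = 23² → obtuse
(283,228,242): 228²+242² = 110548 > 80089 = 283² → acute
3 of the 6 are acute.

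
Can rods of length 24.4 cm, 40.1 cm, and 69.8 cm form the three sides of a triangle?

No

The longest side is 69.8, but the other two sum to only 64.5.
64.5 < 69.8, so the triangle inequality fails.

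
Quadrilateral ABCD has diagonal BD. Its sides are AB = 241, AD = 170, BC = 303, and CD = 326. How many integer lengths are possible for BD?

From triangle ABD: 71 < BD < 411.
From triangle CBD: 23 < BD < 629.
Intersection: 71 < BD < 411, so integers 72 through 410: 339 values.

339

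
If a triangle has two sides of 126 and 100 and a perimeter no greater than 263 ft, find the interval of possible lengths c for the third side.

Triangle inequality alone gives 26 < c < 226.
The perimeter condition gives c ≤ 263 − 126 − 100 = 37.
Intersecting the two: 26 < c ≤ 37.

26 < c ≤ 37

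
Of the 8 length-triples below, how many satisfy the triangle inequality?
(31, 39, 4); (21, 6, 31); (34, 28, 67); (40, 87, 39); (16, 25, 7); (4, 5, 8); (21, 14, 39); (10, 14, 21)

2

(4,31,39): 4+31 ≤ 39 → not valid
(6,21,31): 6+21 ≤ 31 → not valid
(28,34,67): 28+34 ≤ 67 → not valid
(39,40,87): 39+40 ≤ 87 → not valid
(7,16,25): 7+16 ≤ 25 → not valid
(4,5,8): 4+5 > 8 → valid
(14,21,39): 14+21 ≤ 39 → not valid
(10,14,21): 10+14 > 21 → valid
2 of the 8 triples form a triangle.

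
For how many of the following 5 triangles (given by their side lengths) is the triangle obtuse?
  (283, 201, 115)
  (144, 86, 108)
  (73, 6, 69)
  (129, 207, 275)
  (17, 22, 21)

(283,201,115): 115²+201² = 53626 < 80089 = 283² → obtuse
(144,86,108): 86²+108² = 19060 < 20736 = 144² → obtuse
(73,6,69): 6²+69² = 4797 < 5329 = 73² → obtuse
(129,207,275): 129²+207² = 59490 < 75625 = 275² → obtuse
(17,22,21): 17²+21² = 730 > 484 = 22² → acute
4 of the 5 are obtuse.

4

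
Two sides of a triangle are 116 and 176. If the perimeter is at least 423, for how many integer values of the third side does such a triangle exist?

Triangle inequality: 60 < x < 292. Perimeter ≥ 423 gives x ≥ 423 − 116 − 176 = 131.
So 131 ≤ x < 292; integers 131 through 291: 161 values.

161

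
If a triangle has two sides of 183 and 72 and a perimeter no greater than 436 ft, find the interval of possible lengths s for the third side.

Triangle inequality alone gives 111 < s < 255.
The perimeter condition gives s ≤ 436 − 183 − 72 = 181.
Intersecting the two: 111 < s ≤ 181.

111 < s ≤ 181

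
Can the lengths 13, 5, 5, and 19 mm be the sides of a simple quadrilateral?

A quadrilateral exists iff every side is shorter than the sum of the others — equivalently, the longest side is less than the sum of the rest.
Longest side 19 < 23 (sum of the remaining 3), so yes.

Yes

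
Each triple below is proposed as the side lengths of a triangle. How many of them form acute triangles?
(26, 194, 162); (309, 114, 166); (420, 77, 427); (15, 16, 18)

1

(26,194,162): 26+162 ≤ 194, not a triangle
(309,114,166): 114+166 ≤ 309, not a triangle
(420,77,427): 77²+420² = 182329 = 427² → right
(15,16,18): 15²+16² = 481 > 324 = 18² → acute
1 of the 4 is acute.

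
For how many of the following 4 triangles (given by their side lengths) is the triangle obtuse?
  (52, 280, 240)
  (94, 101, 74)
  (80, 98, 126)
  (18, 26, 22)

1

(52,280,240): 52²+240² = 60304 < 78400 = 280² → obtuse
(94,101,74): 74²+94² = 14312 > 10201 = 101² → acute
(80,98,126): 80²+98² = 16004 > 15876 = 126² → acute
(18,26,22): 18²+22² = 808 > 676 = 26² → acute
1 of the 4 is obtuse.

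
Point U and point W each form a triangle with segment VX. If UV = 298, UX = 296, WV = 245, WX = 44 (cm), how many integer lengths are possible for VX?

From triangle UVX: 2 < VX < 594.
From triangle WVX: 201 < VX < 289.
Intersection: 201 < VX < 289, so integers 202 through 288: 87 values.

87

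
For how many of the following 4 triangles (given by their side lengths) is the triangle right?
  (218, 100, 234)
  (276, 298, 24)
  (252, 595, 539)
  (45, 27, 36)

(218,100,234): 100²+218² = 57524 > 54756 = 234² → acute
(276,298,24): 24²+276² = 76752 < 88804 = 298² → obtuse
(252,595,539): 252²+539² = 354025 = 595² → right
(45,27,36): 27²+36² = 2025 = 45² → right
2 of the 4 are right.

2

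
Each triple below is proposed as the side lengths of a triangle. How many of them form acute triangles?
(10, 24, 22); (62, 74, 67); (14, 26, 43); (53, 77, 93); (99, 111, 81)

(10,24,22): 10²+22² = 584 > 576 = 24² → acute
(62,74,67): 62²+67² = 8333 > 5476 = 74² → acute
(14,26,43): 14+26 ≤ 43, not a triangle
(53,77,93): 53²+77² = 8738 > 8649 = 93² → acute
(99,111,81): 81²+99² = 16362 > 12321 = 111² → acute
4 of the 5 are acute.

4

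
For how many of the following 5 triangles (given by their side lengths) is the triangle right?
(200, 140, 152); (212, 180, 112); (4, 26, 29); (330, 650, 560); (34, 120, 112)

(200,140,152): 140²+152² = 42704 > 40000 = 200² → acute
(212,180,112): 112²+180² = 44944 = 212² → right
(4,26,29): 4²+26² = 692 < 841 = 29² → obtuse
(330,650,560): 330²+560² = 422500 = 650² → right
(34,120,112): 34²+112² = 13700 < 14400 = 120² → obtuse
2 of the 5 are right.

2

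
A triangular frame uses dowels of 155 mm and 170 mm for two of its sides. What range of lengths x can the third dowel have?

15 < x < 325 (mm)

By the triangle inequality, x must be less than 155 + 170 = 325 and greater than |155 − 170| = 15.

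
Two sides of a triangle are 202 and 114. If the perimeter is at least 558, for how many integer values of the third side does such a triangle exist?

74

Triangle inequality: 88 < x < 316. Perimeter ≥ 558 gives x ≥ 558 − 202 − 114 = 242.
So 242 ≤ x < 316; integers 242 through 315: 74 values.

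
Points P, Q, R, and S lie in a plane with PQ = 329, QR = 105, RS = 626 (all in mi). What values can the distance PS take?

192 ≤ PS ≤ 1060 mi

The maximum is all hops collinear in one direction: 329 + 105 + 626 = 1060.
The longest hop is 626; the others sum to 434. Folding the others back against it leaves at least 626 − 434 = 192.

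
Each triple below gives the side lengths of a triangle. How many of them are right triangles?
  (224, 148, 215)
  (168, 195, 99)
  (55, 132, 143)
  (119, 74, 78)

2

(224,148,215): 148²+215² = 68129 > 50176 = 224² → acute
(168,195,99): 99²+168² = 38025 = 195² → right
(55,132,143): 55²+132² = 20449 = 143² → right
(119,74,78): 74²+78² = 11560 < 14161 = 119² → obtuse
2 of the 4 are right.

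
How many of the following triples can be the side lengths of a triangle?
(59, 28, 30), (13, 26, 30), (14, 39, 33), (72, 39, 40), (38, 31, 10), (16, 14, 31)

(28,30,59): 28+30 ≤ 59 → not valid
(13,26,30): 13+26 > 30 → valid
(14,33,39): 14+33 > 39 → valid
(39,40,72): 39+40 > 72 → valid
(10,31,38): 10+31 > 38 → valid
(14,16,31): 14+16 ≤ 31 → not valid
4 of the 6 triples form a triangle.

4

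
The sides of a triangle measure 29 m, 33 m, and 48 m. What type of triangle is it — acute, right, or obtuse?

Compare the square of the longest side to the sum of squares of the other two: 29² + 33² = 1930 < 2304 = 48².

obtuse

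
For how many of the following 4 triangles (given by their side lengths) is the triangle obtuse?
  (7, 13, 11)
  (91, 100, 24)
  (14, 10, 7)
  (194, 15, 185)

(7,13,11): 7²+11² = 170 > 169 = 13² → acute
(91,100,24): 24²+91² = 8857 < 10000 = 100² → obtuse
(14,10,7): 7²+10² = 149 < 196 = 14² → obtuse
(194,15,185): 15²+185² = 34450 < 37636 = 194² → obtuse
3 of the 4 are obtuse.

3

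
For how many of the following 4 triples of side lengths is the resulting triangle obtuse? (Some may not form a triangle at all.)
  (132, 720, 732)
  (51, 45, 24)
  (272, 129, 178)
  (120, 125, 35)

(132,720,732): 132²+720² = 535824 = 732² → right
(51,45,24): 24²+45² = 2601 = 51² → right
(272,129,178): 129²+178² = 48325 < 73984 = 272² → obtuse
(120,125,35): 35²+120² = 15625 = 125² → right
1 of the 4 is obtuse.

1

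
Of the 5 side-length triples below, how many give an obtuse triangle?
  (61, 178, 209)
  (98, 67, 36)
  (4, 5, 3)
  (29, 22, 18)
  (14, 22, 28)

(61,178,209): 61²+178² = 35405 < 43681 = 209² → obtuse
(98,67,36): 36²+67² = 5785 < 9604 = 98² → obtuse
(4,5,3): 3²+4² = 25 = 5² → right
(29,22,18): 18²+22² = 808 < 841 = 29² → obtuse
(14,22,28): 14²+22² = 680 < 784 = 28² → obtuse
4 of the 5 are obtuse.

4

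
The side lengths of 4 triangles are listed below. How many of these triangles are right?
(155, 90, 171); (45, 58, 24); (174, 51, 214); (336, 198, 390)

1

(155,90,171): 90²+155² = 32125 > 29241 = 171² → acute
(45,58,24): 24²+45² = 2601 < 3364 = 58² → obtuse
(174,51,214): 51²+174² = 32877 < 45796 = 214² → obtuse
(336,198,390): 198²+336² = 152100 = 390² → right
1 of the 4 is right.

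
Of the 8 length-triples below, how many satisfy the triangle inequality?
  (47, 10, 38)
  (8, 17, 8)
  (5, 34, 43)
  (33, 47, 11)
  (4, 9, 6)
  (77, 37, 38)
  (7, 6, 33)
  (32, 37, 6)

(10,38,47): 10+38 > 47 → valid
(8,8,17): 8+8 ≤ 17 → not valid
(5,34,43): 5+34 ≤ 43 → not valid
(11,33,47): 11+33 ≤ 47 → not valid
(4,6,9): 4+6 > 9 → valid
(37,38,77): 37+38 ≤ 77 → not valid
(6,7,33): 6+7 ≤ 33 → not valid
(6,32,37): 6+32 > 37 → valid
3 of the 8 triples form a triangle.

3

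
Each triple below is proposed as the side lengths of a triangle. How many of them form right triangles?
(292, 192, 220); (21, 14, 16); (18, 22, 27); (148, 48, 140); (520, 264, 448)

3

(292,192,220): 192²+220² = 85264 = 292² → right
(21,14,16): 14²+16² = 452 > 441 = 21² → acute
(18,22,27): 18²+22² = 808 > 729 = 27² → acute
(148,48,140): 48²+140² = 21904 = 148² → right
(520,264,448): 264²+448² = 270400 = 520² → right
3 of the 5 are right.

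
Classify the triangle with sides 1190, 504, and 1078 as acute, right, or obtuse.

Compare the square of the longest side to the sum of squares of the other two: 504² + 1078² = 1416100 = 1190².

right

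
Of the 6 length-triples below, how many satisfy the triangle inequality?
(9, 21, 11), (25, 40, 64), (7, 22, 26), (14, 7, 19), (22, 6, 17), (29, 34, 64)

4

(9,11,21): 9+11 ≤ 21 → not valid
(25,40,64): 25+40 > 64 → valid
(7,22,26): 7+22 > 26 → valid
(7,14,19): 7+14 > 19 → valid
(6,17,22): 6+17 > 22 → valid
(29,34,64): 29+34 ≤ 64 → not valid
4 of the 6 triples form a triangle.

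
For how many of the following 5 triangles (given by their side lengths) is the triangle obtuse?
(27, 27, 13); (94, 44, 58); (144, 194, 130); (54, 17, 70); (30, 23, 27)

(27,27,13): 13²+27² = 898 > 729 = 27² → acute
(94,44,58): 44²+58² = 5300 < 8836 = 94² → obtuse
(144,194,130): 130²+144² = 37636 = 194² → right
(54,17,70): 17²+54² = 3205 < 4900 = 70² → obtuse
(30,23,27): 23²+27² = 1258 > 900 = 30² → acute
2 of the 5 are obtuse.

2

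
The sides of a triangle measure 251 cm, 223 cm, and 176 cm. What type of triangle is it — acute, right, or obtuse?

acute

Compare the square of the longest side to the sum of squares of the other two: 176² + 223² = 80705 > 63001 = 251².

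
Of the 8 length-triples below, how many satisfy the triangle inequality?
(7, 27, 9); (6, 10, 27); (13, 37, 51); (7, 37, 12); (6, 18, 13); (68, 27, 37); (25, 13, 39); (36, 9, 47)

1

(7,9,27): 7+9 ≤ 27 → not valid
(6,10,27): 6+10 ≤ 27 → not valid
(13,37,51): 13+37 ≤ 51 → not valid
(7,12,37): 7+12 ≤ 37 → not valid
(6,13,18): 6+13 > 18 → valid
(27,37,68): 27+37 ≤ 68 → not valid
(13,25,39): 13+25 ≤ 39 → not valid
(9,36,47): 9+36 ≤ 47 → not valid
1 of the 8 triples forms a triangle.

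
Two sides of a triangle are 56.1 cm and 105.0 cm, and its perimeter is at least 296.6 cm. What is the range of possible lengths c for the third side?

Triangle inequality alone gives 48.9 < c < 161.1.
The perimeter condition gives c ≥ 296.6 − 56.1 − 105.0 = 135.5.
Intersecting the two: 135.5 ≤ c < 161.1.

135.5 ≤ c < 161.1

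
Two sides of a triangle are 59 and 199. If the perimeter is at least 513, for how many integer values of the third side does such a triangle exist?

3

Triangle inequality: 140 < x < 258. Perimeter ≥ 513 gives x ≥ 513 − 59 − 199 = 255.
So 255 ≤ x < 258; integers 255 through 257: 3 values.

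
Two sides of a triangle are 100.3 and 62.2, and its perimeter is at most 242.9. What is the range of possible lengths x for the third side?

Triangle inequality alone gives 38.1 < x < 162.5.
The perimeter condition gives x ≤ 242.9 − 100.3 − 62.2 = 80.4.
Intersecting the two: 38.1 < x ≤ 80.4.

38.1 < x ≤ 80.4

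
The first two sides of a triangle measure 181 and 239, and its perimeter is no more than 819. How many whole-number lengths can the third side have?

Triangle inequality: 58 < x < 420. Perimeter ≤ 819 gives x ≤ 819 − 181 − 239 = 399.
So 58 < x ≤ 399; integers 59 through 399: 341 values.

341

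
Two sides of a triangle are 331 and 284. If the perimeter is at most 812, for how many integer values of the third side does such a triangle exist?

Triangle inequality: 47 < x < 615. Perimeter ≤ 812 gives x ≤ 812 − 331 − 284 = 197.
So 47 < x ≤ 197; integers 48 through 197: 150 values.

150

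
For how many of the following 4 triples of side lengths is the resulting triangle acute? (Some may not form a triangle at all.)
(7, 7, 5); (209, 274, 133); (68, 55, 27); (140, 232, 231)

2

(7,7,5): 5²+7² = 74 > 49 = 7² → acute
(209,274,133): 133²+209² = 61370 < 75076 = 274² → obtuse
(68,55,27): 27²+55² = 3754 < 4624 = 68² → obtuse
(140,232,231): 140²+231² = 72961 > 53824 = 232² → acute
2 of the 4 are acute.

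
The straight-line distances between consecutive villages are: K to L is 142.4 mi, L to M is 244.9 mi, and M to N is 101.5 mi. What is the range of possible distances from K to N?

The maximum is all hops collinear in one direction: 142.4 + 244.9 + 101.5 = 488.8.
The longest hop is 244.9; the others sum to 243.9. Folding the others back against it leaves at least 244.9 − 243.9 = 1.0.

1.0 ≤ KN ≤ 488.8 mi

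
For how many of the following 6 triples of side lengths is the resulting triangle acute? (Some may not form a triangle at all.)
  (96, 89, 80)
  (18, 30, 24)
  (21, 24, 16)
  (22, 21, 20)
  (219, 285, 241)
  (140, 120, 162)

5

(96,89,80): 80²+89² = 14321 > 9216 = 96² → acute
(18,30,24): 18²+24² = 900 = 30² → right
(21,24,16): 16²+21² = 697 > 576 = 24² → acute
(22,21,20): 20²+21² = 841 > 484 = 22² → acute
(219,285,241): 219²+241² = 106042 > 81225 = 285² → acute
(140,120,162): 120²+140² = 34000 > 26244 = 162² → acute
5 of the 6 are acute.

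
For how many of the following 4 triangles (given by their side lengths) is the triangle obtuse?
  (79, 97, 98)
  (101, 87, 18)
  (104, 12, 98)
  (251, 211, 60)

3

(79,97,98): 79²+97² = 15650 > 9604 = 98² → acute
(101,87,18): 18²+87² = 7893 < 10201 = 101² → obtuse
(104,12,98): 12²+98² = 9748 < 10816 = 104² → obtuse
(251,211,60): 60²+211² = 48121 < 63001 = 251² → obtuse
3 of the 4 are obtuse.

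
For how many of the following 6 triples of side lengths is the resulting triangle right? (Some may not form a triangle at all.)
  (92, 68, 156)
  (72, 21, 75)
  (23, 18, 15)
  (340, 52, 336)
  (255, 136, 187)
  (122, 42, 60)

(92,68,156): 68²+92² = 13088 < 24336 = 156² → obtuse
(72,21,75): 21²+72² = 5625 = 75² → right
(23,18,15): 15²+18² = 549 > 529 = 23² → acute
(340,52,336): 52²+336² = 115600 = 340² → right
(255,136,187): 136²+187² = 53465 < 65025 = 255² → obtuse
(122,42,60): 42+60 ≤ 122, not a triangle
2 of the 6 are right.

2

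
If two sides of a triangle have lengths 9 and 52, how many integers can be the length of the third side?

The third side lies in the open interval (43, 61).
Integers from 44 to 60 inclusive: 60 − 44 + 1 = 17.

17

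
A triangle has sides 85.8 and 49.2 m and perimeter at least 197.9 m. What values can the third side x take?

62.9 ≤ x < 135.0 m

Triangle inequality alone gives 36.6 < x < 135.0.
The perimeter condition gives x ≥ 197.9 − 85.8 − 49.2 = 62.9.
Intersecting the two: 62.9 ≤ x < 135.0.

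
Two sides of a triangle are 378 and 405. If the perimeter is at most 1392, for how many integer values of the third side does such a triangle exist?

582

Triangle inequality: 27 < x < 783. Perimeter ≤ 1392 gives x ≤ 1392 − 378 − 405 = 609.
So 27 < x ≤ 609; integers 28 through 609: 582 values.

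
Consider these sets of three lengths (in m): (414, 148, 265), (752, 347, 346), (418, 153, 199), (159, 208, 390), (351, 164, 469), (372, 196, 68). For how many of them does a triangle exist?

1

(148,265,414): 148+265 ≤ 414 → not valid
(346,347,752): 346+347 ≤ 752 → not valid
(153,199,418): 153+199 ≤ 418 → not valid
(159,208,390): 159+208 ≤ 390 → not valid
(164,351,469): 164+351 > 469 → valid
(68,196,372): 68+196 ≤ 372 → not valid
1 of the 6 triples forms a triangle.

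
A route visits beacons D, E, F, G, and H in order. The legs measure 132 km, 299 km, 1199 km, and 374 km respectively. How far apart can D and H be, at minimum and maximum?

The maximum is all hops collinear in one direction: 132 + 299 + 1199 + 374 = 2004.
The longest hop is 1199; the others sum to 805. Folding the others back against it leaves at least 1199 − 805 = 394.

394 ≤ DH ≤ 2004 km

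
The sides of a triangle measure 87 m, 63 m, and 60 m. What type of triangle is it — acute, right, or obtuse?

right

Compare the square of the longest side to the sum of squares of the other two: 60² + 63² = 7569 = 87².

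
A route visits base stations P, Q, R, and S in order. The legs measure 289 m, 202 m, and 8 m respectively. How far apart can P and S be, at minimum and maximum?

The maximum is all hops collinear in one direction: 289 + 202 + 8 = 499.
The longest hop is 289; the others sum to 210. Folding the others back against it leaves at least 289 − 210 = 79.

79 ≤ PS ≤ 499 m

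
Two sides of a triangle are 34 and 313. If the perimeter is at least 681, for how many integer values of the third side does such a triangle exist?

Triangle inequality: 279 < x < 347. Perimeter ≥ 681 gives x ≥ 681 − 34 − 313 = 334.
So 334 ≤ x < 347; integers 334 through 346: 13 values.

13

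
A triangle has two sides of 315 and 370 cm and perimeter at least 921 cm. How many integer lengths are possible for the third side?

449

Triangle inequality: 55 < x < 685. Perimeter ≥ 921 gives x ≥ 921 − 315 − 370 = 236.
So 236 ≤ x < 685; integers 236 through 684: 449 values.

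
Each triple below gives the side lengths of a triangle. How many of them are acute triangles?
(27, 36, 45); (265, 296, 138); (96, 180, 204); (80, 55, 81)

2

(27,36,45): 27²+36² = 2025 = 45² → right
(265,296,138): 138²+265² = 89269 > 87616 = 296² → acute
(96,180,204): 96²+180² = 41616 = 204² → right
(80,55,81): 55²+80² = 9425 > 6561 = 81² → acute
2 of the 4 are acute.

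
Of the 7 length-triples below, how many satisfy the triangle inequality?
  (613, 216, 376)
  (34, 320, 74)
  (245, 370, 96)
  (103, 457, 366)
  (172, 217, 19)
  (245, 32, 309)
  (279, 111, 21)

(216,376,613): 216+376 ≤ 613 → not valid
(34,74,320): 34+74 ≤ 320 → not valid
(96,245,370): 96+245 ≤ 370 → not valid
(103,366,457): 103+366 > 457 → valid
(19,172,217): 19+172 ≤ 217 → not valid
(32,245,309): 32+245 ≤ 309 → not valid
(21,111,279): 21+111 ≤ 279 → not valid
1 of the 7 triples forms a triangle.

1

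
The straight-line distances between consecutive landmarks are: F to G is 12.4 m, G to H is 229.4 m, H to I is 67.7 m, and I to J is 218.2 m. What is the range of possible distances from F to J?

The maximum is all hops collinear in one direction: 12.4 + 229.4 + 67.7 + 218.2 = 527.7.
The longest hop is 229.4; the others sum to 298.3. Since 229.4 ≤ 298.3, the path can fold back on itself completely, so the minimum distance is 0.

0 ≤ FJ ≤ 527.7 m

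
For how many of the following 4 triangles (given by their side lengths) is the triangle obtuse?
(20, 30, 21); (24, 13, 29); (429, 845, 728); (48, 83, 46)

(20,30,21): 20²+21² = 841 < 900 = 30² → obtuse
(24,13,29): 13²+24² = 745 < 841 = 29² → obtuse
(429,845,728): 429²+728² = 714025 = 845² → right
(48,83,46): 46²+48² = 4420 < 6889 = 83² → obtuse
3 of the 4 are obtuse.

3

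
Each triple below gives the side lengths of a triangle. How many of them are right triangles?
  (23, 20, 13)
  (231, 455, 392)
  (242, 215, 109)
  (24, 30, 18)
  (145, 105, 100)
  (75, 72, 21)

4

(23,20,13): 13²+20² = 569 > 529 = 23² → acute
(231,455,392): 231²+392² = 207025 = 455² → right
(242,215,109): 109²+215² = 58106 < 58564 = 242² → obtuse
(24,30,18): 18²+24² = 900 = 30² → right
(145,105,100): 100²+105² = 21025 = 145² → right
(75,72,21): 21²+72² = 5625 = 75² → right
4 of the 6 are right.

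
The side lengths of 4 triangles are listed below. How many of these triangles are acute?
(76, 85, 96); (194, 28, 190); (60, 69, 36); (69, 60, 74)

3

(76,85,96): 76²+85² = 13001 > 9216 = 96² → acute
(194,28,190): 28²+190² = 36884 < 37636 = 194² → obtuse
(60,69,36): 36²+60² = 4896 > 4761 = 69² → acute
(69,60,74): 60²+69² = 8361 > 5476 = 74² → acute
3 of the 4 are acute.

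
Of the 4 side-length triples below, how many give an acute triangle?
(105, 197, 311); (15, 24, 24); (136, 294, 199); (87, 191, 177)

2

(105,197,311): 105+197 ≤ 311, not a triangle
(15,24,24): 15²+24² = 801 > 576 = 24² → acute
(136,294,199): 136²+199² = 58097 < 86436 = 294² → obtuse
(87,191,177): 87²+177² = 38898 > 36481 = 191² → acute
2 of the 4 are acute.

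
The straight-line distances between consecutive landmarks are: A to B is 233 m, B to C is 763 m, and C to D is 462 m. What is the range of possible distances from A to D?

The maximum is all hops collinear in one direction: 233 + 763 + 462 = 1458.
The longest hop is 763; the others sum to 695. Folding the others back against it leaves at least 763 − 695 = 68.

68 ≤ AD ≤ 1458 m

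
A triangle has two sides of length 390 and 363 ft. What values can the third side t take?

By the triangle inequality, t must be less than 390 + 363 = 753 and greater than |390 − 363| = 27.

27 < t < 753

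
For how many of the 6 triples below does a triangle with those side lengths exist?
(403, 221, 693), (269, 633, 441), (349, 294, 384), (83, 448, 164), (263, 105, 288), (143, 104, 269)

3

(221,403,693): 221+403 ≤ 693 → not valid
(269,441,633): 269+441 > 633 → valid
(294,349,384): 294+349 > 384 → valid
(83,164,448): 83+164 ≤ 448 → not valid
(105,263,288): 105+263 > 288 → valid
(104,143,269): 104+143 ≤ 269 → not valid
3 of the 6 triples form a triangle.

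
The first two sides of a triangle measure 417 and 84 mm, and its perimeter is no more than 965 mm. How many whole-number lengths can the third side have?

Triangle inequality: 333 < x < 501. Perimeter ≤ 965 gives x ≤ 965 − 417 − 84 = 464.
So 333 < x ≤ 464; integers 334 through 464: 131 values.

131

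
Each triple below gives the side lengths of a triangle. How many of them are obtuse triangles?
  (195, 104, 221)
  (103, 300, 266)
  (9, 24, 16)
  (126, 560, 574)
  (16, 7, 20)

(195,104,221): 104²+195² = 48841 = 221² → right
(103,300,266): 103²+266² = 81365 < 90000 = 300² → obtuse
(9,24,16): 9²+16² = 337 < 576 = 24² → obtuse
(126,560,574): 126²+560² = 329476 = 574² → right
(16,7,20): 7²+16² = 305 < 400 = 20² → obtuse
3 of the 5 are obtuse.

3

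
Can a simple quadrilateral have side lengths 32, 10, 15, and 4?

No

For a quadrilateral, each side must be shorter than the sum of the others.
Here the longest side is 32, but the remaining 3 sides sum to only 29.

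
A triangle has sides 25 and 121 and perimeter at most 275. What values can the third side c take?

96 < c ≤ 129

Triangle inequality alone gives 96 < c < 146.
The perimeter condition gives c ≤ 275 − 25 − 121 = 129.
Intersecting the two: 96 < c ≤ 129.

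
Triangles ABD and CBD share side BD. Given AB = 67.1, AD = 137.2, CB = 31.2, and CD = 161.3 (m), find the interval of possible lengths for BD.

From triangle ABD: |67.1 − 137.2| < BD < 67.1 + 137.2, i.e. 70.1 < BD < 204.3.
From triangle CBD: 130.1 < BD < 192.5.
Both must hold, so BD lies in the intersection.

130.1 < BD < 192.5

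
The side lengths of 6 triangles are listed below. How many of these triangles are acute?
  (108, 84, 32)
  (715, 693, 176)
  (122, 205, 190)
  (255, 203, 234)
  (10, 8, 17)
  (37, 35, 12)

(108,84,32): 32²+84² = 8080 < 11664 = 108² → obtuse
(715,693,176): 176²+693² = 511225 = 715² → right
(122,205,190): 122²+190² = 50984 > 42025 = 205² → acute
(255,203,234): 203²+234² = 95965 > 65025 = 255² → acute
(10,8,17): 8²+10² = 164 < 289 = 17² → obtuse
(37,35,12): 12²+35² = 1369 = 37² → right
2 of the 6 are acute.

2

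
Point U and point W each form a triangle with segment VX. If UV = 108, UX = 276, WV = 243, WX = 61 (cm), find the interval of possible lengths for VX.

From triangle UVX: |108 − 276| < VX < 108 + 276, i.e. 168 < VX < 384.
From triangle WVX: 182 < VX < 304.
Both must hold, so VX lies in the intersection.

182 < VX < 304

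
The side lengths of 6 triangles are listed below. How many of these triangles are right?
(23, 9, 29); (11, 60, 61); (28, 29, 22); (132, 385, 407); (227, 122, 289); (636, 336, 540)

3

(23,9,29): 9²+23² = 610 < 841 = 29² → obtuse
(11,60,61): 11²+60² = 3721 = 61² → right
(28,29,22): 22²+28² = 1268 > 841 = 29² → acute
(132,385,407): 132²+385² = 165649 = 407² → right
(227,122,289): 122²+227² = 66413 < 83521 = 289² → obtuse
(636,336,540): 336²+540² = 404496 = 636² → right
3 of the 6 are right.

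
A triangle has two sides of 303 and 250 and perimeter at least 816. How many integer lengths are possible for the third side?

290

Triangle inequality: 53 < x < 553. Perimeter ≥ 816 gives x ≥ 816 − 303 − 250 = 263.
So 263 ≤ x < 553; integers 263 through 552: 290 values.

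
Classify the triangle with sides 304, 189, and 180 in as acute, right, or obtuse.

obtuse

Compare the square of the longest side to the sum of squares of the other two: 180² + 189² = 68121 < 92416 = 304².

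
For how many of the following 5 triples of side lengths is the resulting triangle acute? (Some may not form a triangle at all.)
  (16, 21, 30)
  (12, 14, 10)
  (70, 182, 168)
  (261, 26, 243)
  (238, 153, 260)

(16,21,30): 16²+21² = 697 < 900 = 30² → obtuse
(12,14,10): 10²+12² = 244 > 196 = 14² → acute
(70,182,168): 70²+168² = 33124 = 182² → right
(261,26,243): 26²+243² = 59725 < 68121 = 261² → obtuse
(238,153,260): 153²+238² = 80053 > 67600 = 260² → acute
2 of the 5 are acute.

2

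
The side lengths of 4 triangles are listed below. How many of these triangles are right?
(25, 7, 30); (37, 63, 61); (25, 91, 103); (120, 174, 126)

1

(25,7,30): 7²+25² = 674 < 900 = 30² → obtuse
(37,63,61): 37²+61² = 5090 > 3969 = 63² → acute
(25,91,103): 25²+91² = 8906 < 10609 = 103² → obtuse
(120,174,126): 120²+126² = 30276 = 174² → right
1 of the 4 is right.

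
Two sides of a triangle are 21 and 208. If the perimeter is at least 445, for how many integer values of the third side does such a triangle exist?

Triangle inequality: 187 < x < 229. Perimeter ≥ 445 gives x ≥ 445 − 21 − 208 = 216.
So 216 ≤ x < 229; integers 216 through 228: 13 values.

13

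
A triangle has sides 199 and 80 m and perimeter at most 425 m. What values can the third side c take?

Triangle inequality alone gives 119 < c < 279.
The perimeter condition gives c ≤ 425 − 199 − 80 = 146.
Intersecting the two: 119 < c ≤ 146.

119 < c ≤ 146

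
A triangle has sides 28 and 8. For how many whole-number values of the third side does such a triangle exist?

The third side lies in the open interval (20, 36).
Integers from 21 to 35 inclusive: 35 − 21 + 1 = 15.

15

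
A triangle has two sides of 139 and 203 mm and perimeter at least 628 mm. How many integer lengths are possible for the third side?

Triangle inequality: 64 < x < 342. Perimeter ≥ 628 gives x ≥ 628 − 139 − 203 = 286.
So 286 ≤ x < 342; integers 286 through 341: 56 values.

56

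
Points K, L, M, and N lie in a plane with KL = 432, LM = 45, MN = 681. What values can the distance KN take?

204 ≤ KN ≤ 1158

The maximum is all hops collinear in one direction: 432 + 45 + 681 = 1158.
The longest hop is 681; the others sum to 477. Folding the others back against it leaves at least 681 − 477 = 204.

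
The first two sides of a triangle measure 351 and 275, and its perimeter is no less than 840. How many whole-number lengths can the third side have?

412

Triangle inequality: 76 < x < 626. Perimeter ≥ 840 gives x ≥ 840 − 351 − 275 = 214.
So 214 ≤ x < 626; integers 214 through 625: 412 values.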